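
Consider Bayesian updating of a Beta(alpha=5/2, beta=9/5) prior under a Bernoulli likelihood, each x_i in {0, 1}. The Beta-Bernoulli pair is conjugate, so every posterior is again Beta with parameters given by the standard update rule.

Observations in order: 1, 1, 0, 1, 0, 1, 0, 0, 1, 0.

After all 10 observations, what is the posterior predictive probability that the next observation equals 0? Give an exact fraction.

obs 1: x=1 → posterior Beta(7/2, 9/5)
obs 2: x=1 → posterior Beta(9/2, 9/5)
obs 3: x=0 → posterior Beta(9/2, 14/5)
obs 4: x=1 → posterior Beta(11/2, 14/5)
obs 5: x=0 → posterior Beta(11/2, 19/5)
obs 6: x=1 → posterior Beta(13/2, 19/5)
obs 7: x=0 → posterior Beta(13/2, 24/5)
obs 8: x=0 → posterior Beta(13/2, 29/5)
obs 9: x=1 → posterior Beta(15/2, 29/5)
obs 10: x=0 → posterior Beta(15/2, 34/5)

68/143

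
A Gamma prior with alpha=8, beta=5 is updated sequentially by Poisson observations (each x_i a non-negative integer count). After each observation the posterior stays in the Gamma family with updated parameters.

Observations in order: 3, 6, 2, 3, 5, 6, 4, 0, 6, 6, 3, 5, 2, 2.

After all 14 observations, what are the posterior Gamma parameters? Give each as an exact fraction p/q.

obs 1: x=3 → posterior Gamma(11, 6)
obs 2: x=6 → posterior Gamma(17, 7)
obs 3: x=2 → posterior Gamma(19, 8)
obs 4: x=3 → posterior Gamma(22, 9)
obs 5: x=5 → posterior Gamma(27, 10)
obs 6: x=6 → posterior Gamma(33, 11)
obs 7: x=4 → posterior Gamma(37, 12)
obs 8: x=0 → posterior Gamma(37, 13)
obs 9: x=6 → posterior Gamma(43, 14)
obs 10: x=6 → posterior Gamma(49, 15)
obs 11: x=3 → posterior Gamma(52, 16)
obs 12: x=5 → posterior Gamma(57, 17)
obs 13: x=2 → posterior Gamma(59, 18)
obs 14: x=2 → posterior Gamma(61, 19)

alpha=61, beta=19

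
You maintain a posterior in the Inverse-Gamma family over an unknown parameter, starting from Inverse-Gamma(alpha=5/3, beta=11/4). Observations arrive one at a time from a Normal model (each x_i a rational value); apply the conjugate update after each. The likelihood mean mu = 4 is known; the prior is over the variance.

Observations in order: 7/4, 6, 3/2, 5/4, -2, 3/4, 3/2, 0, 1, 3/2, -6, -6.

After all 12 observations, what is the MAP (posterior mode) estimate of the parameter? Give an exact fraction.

obs 1: x=7/4 → posterior Inverse-Gamma(13/6, 169/32)
obs 2: x=6 → posterior Inverse-Gamma(8/3, 233/32)
obs 3: x=3/2 → posterior Inverse-Gamma(19/6, 333/32)
obs 4: x=5/4 → posterior Inverse-Gamma(11/3, 227/16)
obs 5: x=-2 → posterior Inverse-Gamma(25/6, 515/16)
obs 6: x=3/4 → posterior Inverse-Gamma(14/3, 1199/32)
obs 7: x=3/2 → posterior Inverse-Gamma(31/6, 1299/32)
obs 8: x=0 → posterior Inverse-Gamma(17/3, 1555/32)
obs 9: x=1 → posterior Inverse-Gamma(37/6, 1699/32)
obs 10: x=3/2 → posterior Inverse-Gamma(20/3, 1799/32)
obs 11: x=-6 → posterior Inverse-Gamma(43/6, 3399/32)
obs 12: x=-6 → posterior Inverse-Gamma(23/3, 4999/32)

14997/832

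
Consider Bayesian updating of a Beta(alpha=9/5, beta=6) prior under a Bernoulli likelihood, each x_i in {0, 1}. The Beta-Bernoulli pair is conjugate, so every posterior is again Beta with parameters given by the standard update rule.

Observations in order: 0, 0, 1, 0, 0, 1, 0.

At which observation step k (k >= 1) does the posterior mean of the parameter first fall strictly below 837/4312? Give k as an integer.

k = 2

obs 1: x=0 → posterior Beta(9/5, 7)
obs 2: x=0 → posterior Beta(9/5, 8)
obs 3: x=1 → posterior Beta(14/5, 8)
obs 4: x=0 → posterior Beta(14/5, 9)
obs 5: x=0 → posterior Beta(14/5, 10)
obs 6: x=1 → posterior Beta(19/5, 10)
obs 7: x=0 → posterior Beta(19/5, 11)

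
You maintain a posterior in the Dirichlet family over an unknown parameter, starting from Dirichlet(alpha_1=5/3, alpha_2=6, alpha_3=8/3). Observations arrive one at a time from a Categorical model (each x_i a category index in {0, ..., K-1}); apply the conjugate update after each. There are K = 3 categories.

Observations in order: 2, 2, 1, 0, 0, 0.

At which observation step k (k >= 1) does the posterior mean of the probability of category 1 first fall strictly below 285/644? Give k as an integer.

obs 1: x=2 → posterior Dirichlet(5/3, 6, 11/3)
obs 2: x=2 → posterior Dirichlet(5/3, 6, 14/3)
obs 3: x=1 → posterior Dirichlet(5/3, 7, 14/3)
obs 4: x=0 → posterior Dirichlet(8/3, 7, 14/3)
obs 5: x=0 → posterior Dirichlet(11/3, 7, 14/3)
obs 6: x=0 → posterior Dirichlet(14/3, 7, 14/3)

k = 6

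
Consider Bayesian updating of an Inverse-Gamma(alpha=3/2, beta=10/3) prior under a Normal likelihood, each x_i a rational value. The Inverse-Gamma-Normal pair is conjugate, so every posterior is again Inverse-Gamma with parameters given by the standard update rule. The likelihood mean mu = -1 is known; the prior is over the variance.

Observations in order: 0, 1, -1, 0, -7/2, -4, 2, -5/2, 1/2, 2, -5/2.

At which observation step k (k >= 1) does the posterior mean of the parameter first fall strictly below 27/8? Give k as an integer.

k = 3

obs 1: x=0 → posterior Inverse-Gamma(2, 23/6)
obs 2: x=1 → posterior Inverse-Gamma(5/2, 35/6)
obs 3: x=-1 → posterior Inverse-Gamma(3, 35/6)
obs 4: x=0 → posterior Inverse-Gamma(7/2, 19/3)
obs 5: x=-7/2 → posterior Inverse-Gamma(4, 227/24)
obs 6: x=-4 → posterior Inverse-Gamma(9/2, 335/24)
obs 7: x=2 → posterior Inverse-Gamma(5, 443/24)
obs 8: x=-5/2 → posterior Inverse-Gamma(11/2, 235/12)
obs 9: x=1/2 → posterior Inverse-Gamma(6, 497/24)
obs 10: x=2 → posterior Inverse-Gamma(13/2, 605/24)
obs 11: x=-5/2 → posterior Inverse-Gamma(7, 79/3)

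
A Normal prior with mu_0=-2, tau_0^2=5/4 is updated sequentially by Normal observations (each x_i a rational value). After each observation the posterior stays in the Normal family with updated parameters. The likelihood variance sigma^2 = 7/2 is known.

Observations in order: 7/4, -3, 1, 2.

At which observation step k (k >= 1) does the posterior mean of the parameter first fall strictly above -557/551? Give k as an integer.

k = 3

obs 1: x=7/4 → posterior Normal(-77/76, 35/38)
obs 2: x=-3 → posterior Normal(-137/96, 35/48)
obs 3: x=1 → posterior Normal(-117/116, 35/58)
obs 4: x=2 → posterior Normal(-77/136, 35/68)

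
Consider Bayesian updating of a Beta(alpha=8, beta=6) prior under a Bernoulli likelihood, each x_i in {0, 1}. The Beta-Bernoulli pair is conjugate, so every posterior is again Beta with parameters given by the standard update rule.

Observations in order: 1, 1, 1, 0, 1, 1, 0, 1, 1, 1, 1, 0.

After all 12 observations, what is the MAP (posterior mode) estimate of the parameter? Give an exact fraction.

2/3

obs 1: x=1 → posterior Beta(9, 6)
obs 2: x=1 → posterior Beta(10, 6)
obs 3: x=1 → posterior Beta(11, 6)
obs 4: x=0 → posterior Beta(11, 7)
obs 5: x=1 → posterior Beta(12, 7)
obs 6: x=1 → posterior Beta(13, 7)
obs 7: x=0 → posterior Beta(13, 8)
obs 8: x=1 → posterior Beta(14, 8)
obs 9: x=1 → posterior Beta(15, 8)
obs 10: x=1 → posterior Beta(16, 8)
obs 11: x=1 → posterior Beta(17, 8)
obs 12: x=0 → posterior Beta(17, 9)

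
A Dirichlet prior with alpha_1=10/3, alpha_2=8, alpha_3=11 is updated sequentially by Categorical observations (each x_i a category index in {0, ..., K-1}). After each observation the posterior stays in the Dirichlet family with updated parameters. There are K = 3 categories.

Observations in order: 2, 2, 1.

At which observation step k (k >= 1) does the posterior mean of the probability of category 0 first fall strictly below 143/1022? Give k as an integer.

obs 1: x=2 → posterior Dirichlet(10/3, 8, 12)
obs 2: x=2 → posterior Dirichlet(10/3, 8, 13)
obs 3: x=1 → posterior Dirichlet(10/3, 9, 13)

k = 2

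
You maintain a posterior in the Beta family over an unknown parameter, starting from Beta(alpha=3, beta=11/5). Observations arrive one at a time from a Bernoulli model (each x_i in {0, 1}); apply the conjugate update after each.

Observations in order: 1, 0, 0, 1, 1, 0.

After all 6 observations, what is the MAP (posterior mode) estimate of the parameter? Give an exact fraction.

25/46

obs 1: x=1 → posterior Beta(4, 11/5)
obs 2: x=0 → posterior Beta(4, 16/5)
obs 3: x=0 → posterior Beta(4, 21/5)
obs 4: x=1 → posterior Beta(5, 21/5)
obs 5: x=1 → posterior Beta(6, 21/5)
obs 6: x=0 → posterior Beta(6, 26/5)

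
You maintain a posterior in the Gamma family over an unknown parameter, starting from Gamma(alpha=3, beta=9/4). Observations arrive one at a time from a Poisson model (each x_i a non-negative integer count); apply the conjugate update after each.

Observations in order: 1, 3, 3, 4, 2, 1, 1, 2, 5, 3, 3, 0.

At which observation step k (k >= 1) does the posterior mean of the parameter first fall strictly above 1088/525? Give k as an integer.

obs 1: x=1 → posterior Gamma(4, 13/4)
obs 2: x=3 → posterior Gamma(7, 17/4)
obs 3: x=3 → posterior Gamma(10, 21/4)
obs 4: x=4 → posterior Gamma(14, 25/4)
obs 5: x=2 → posterior Gamma(16, 29/4)
obs 6: x=1 → posterior Gamma(17, 33/4)
obs 7: x=1 → posterior Gamma(18, 37/4)
obs 8: x=2 → posterior Gamma(20, 41/4)
obs 9: x=5 → posterior Gamma(25, 45/4)
obs 10: x=3 → posterior Gamma(28, 49/4)
obs 11: x=3 → posterior Gamma(31, 53/4)
obs 12: x=0 → posterior Gamma(31, 57/4)

k = 4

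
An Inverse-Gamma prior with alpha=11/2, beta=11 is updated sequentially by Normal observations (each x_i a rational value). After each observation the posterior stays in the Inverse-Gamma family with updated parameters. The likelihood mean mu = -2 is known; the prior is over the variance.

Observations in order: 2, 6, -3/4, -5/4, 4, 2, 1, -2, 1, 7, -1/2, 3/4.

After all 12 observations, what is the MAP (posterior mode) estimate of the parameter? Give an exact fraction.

obs 1: x=2 → posterior Inverse-Gamma(6, 19)
obs 2: x=6 → posterior Inverse-Gamma(13/2, 51)
obs 3: x=-3/4 → posterior Inverse-Gamma(7, 1657/32)
obs 4: x=-5/4 → posterior Inverse-Gamma(15/2, 833/16)
obs 5: x=4 → posterior Inverse-Gamma(8, 1121/16)
obs 6: x=2 → posterior Inverse-Gamma(17/2, 1249/16)
obs 7: x=1 → posterior Inverse-Gamma(9, 1321/16)
obs 8: x=-2 → posterior Inverse-Gamma(19/2, 1321/16)
obs 9: x=1 → posterior Inverse-Gamma(10, 1393/16)
obs 10: x=7 → posterior Inverse-Gamma(21/2, 2041/16)
obs 11: x=-1/2 → posterior Inverse-Gamma(11, 2059/16)
obs 12: x=3/4 → posterior Inverse-Gamma(23/2, 4239/32)

4239/400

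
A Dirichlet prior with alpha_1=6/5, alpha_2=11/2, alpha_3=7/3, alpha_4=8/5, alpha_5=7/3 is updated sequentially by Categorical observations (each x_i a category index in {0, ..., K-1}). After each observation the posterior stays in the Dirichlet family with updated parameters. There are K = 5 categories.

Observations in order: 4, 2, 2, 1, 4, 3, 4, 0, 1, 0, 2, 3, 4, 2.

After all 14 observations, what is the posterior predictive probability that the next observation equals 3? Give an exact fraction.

108/809

obs 1: x=4 → posterior Dirichlet(6/5, 11/2, 7/3, 8/5, 10/3)
obs 2: x=2 → posterior Dirichlet(6/5, 11/2, 10/3, 8/5, 10/3)
obs 3: x=2 → posterior Dirichlet(6/5, 11/2, 13/3, 8/5, 10/3)
obs 4: x=1 → posterior Dirichlet(6/5, 13/2, 13/3, 8/5, 10/3)
obs 5: x=4 → posterior Dirichlet(6/5, 13/2, 13/3, 8/5, 13/3)
obs 6: x=3 → posterior Dirichlet(6/5, 13/2, 13/3, 13/5, 13/3)
obs 7: x=4 → posterior Dirichlet(6/5, 13/2, 13/3, 13/5, 16/3)
obs 8: x=0 → posterior Dirichlet(11/5, 13/2, 13/3, 13/5, 16/3)
obs 9: x=1 → posterior Dirichlet(11/5, 15/2, 13/3, 13/5, 16/3)
obs 10: x=0 → posterior Dirichlet(16/5, 15/2, 13/3, 13/5, 16/3)
obs 11: x=2 → posterior Dirichlet(16/5, 15/2, 16/3, 13/5, 16/3)
obs 12: x=3 → posterior Dirichlet(16/5, 15/2, 16/3, 18/5, 16/3)
obs 13: x=4 → posterior Dirichlet(16/5, 15/2, 16/3, 18/5, 19/3)
obs 14: x=2 → posterior Dirichlet(16/5, 15/2, 19/3, 18/5, 19/3)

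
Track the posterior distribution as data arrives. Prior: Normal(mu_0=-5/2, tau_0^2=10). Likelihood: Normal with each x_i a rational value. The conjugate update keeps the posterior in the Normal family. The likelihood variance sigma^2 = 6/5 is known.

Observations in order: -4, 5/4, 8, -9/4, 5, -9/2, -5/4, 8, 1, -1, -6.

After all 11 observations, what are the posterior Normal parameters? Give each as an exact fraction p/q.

mu_0=395/1112, tau_0^2=15/139

obs 1: x=-4 → posterior Normal(-215/56, 15/14)
obs 2: x=5/4 → posterior Normal(-305/212, 30/53)
obs 3: x=8 → posterior Normal(165/104, 5/13)
obs 4: x=-9/4 → posterior Normal(135/206, 30/103)
obs 5: x=5 → posterior Normal(385/256, 15/64)
obs 6: x=-9/2 → posterior Normal(80/153, 10/51)
obs 7: x=-5/4 → posterior Normal(195/712, 15/89)
obs 8: x=8 → posterior Normal(995/812, 30/203)
obs 9: x=1 → posterior Normal(365/304, 5/38)
obs 10: x=-1 → posterior Normal(995/1012, 30/253)
obs 11: x=-6 → posterior Normal(395/1112, 15/139)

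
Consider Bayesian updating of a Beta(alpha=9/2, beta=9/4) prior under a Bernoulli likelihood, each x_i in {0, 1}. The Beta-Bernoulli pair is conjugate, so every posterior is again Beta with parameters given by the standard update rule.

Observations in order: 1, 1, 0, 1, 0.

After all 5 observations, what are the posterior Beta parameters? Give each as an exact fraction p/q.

obs 1: x=1 → posterior Beta(11/2, 9/4)
obs 2: x=1 → posterior Beta(13/2, 9/4)
obs 3: x=0 → posterior Beta(13/2, 13/4)
obs 4: x=1 → posterior Beta(15/2, 13/4)
obs 5: x=0 → posterior Beta(15/2, 17/4)

alpha=15/2, beta=17/4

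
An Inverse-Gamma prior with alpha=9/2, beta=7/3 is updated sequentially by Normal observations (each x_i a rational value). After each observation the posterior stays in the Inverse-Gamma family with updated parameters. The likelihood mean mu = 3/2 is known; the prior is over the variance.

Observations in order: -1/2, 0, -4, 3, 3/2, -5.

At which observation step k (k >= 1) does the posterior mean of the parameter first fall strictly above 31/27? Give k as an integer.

obs 1: x=-1/2 → posterior Inverse-Gamma(5, 13/3)
obs 2: x=0 → posterior Inverse-Gamma(11/2, 131/24)
obs 3: x=-4 → posterior Inverse-Gamma(6, 247/12)
obs 4: x=3 → posterior Inverse-Gamma(13/2, 521/24)
obs 5: x=3/2 → posterior Inverse-Gamma(7, 521/24)
obs 6: x=-5 → posterior Inverse-Gamma(15/2, 257/6)

k = 2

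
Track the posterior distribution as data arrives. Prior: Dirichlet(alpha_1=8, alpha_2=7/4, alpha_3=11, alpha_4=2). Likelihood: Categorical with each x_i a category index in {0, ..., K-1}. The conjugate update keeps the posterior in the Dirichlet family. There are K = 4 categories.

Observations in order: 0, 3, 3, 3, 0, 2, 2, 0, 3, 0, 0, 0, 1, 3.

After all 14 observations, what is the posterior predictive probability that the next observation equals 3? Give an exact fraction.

obs 1: x=0 → posterior Dirichlet(9, 7/4, 11, 2)
obs 2: x=3 → posterior Dirichlet(9, 7/4, 11, 3)
obs 3: x=3 → posterior Dirichlet(9, 7/4, 11, 4)
obs 4: x=3 → posterior Dirichlet(9, 7/4, 11, 5)
obs 5: x=0 → posterior Dirichlet(10, 7/4, 11, 5)
obs 6: x=2 → posterior Dirichlet(10, 7/4, 12, 5)
obs 7: x=2 → posterior Dirichlet(10, 7/4, 13, 5)
obs 8: x=0 → posterior Dirichlet(11, 7/4, 13, 5)
obs 9: x=3 → posterior Dirichlet(11, 7/4, 13, 6)
obs 10: x=0 → posterior Dirichlet(12, 7/4, 13, 6)
obs 11: x=0 → posterior Dirichlet(13, 7/4, 13, 6)
obs 12: x=0 → posterior Dirichlet(14, 7/4, 13, 6)
obs 13: x=1 → posterior Dirichlet(14, 11/4, 13, 6)
obs 14: x=3 → posterior Dirichlet(14, 11/4, 13, 7)

4/21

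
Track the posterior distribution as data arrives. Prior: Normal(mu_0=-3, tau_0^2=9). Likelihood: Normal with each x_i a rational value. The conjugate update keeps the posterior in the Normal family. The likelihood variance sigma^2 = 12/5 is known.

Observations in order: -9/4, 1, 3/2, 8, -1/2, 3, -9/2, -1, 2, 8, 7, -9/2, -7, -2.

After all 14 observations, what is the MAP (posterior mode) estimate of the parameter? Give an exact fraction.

obs 1: x=-9/4 → posterior Normal(-183/76, 36/19)
obs 2: x=1 → posterior Normal(-123/136, 18/17)
obs 3: x=3/2 → posterior Normal(-33/196, 36/49)
obs 4: x=8 → posterior Normal(447/256, 9/16)
obs 5: x=-1/2 → posterior Normal(417/316, 36/79)
obs 6: x=3 → posterior Normal(597/376, 18/47)
obs 7: x=-9/2 → posterior Normal(3/4, 36/109)
obs 8: x=-1 → posterior Normal(267/496, 9/31)
obs 9: x=2 → posterior Normal(387/556, 36/139)
obs 10: x=8 → posterior Normal(867/616, 18/77)
obs 11: x=7 → posterior Normal(99/52, 36/169)
obs 12: x=-9/2 → posterior Normal(1017/736, 9/46)
obs 13: x=-7 → posterior Normal(3/4, 36/199)
obs 14: x=-2 → posterior Normal(477/856, 18/107)

477/856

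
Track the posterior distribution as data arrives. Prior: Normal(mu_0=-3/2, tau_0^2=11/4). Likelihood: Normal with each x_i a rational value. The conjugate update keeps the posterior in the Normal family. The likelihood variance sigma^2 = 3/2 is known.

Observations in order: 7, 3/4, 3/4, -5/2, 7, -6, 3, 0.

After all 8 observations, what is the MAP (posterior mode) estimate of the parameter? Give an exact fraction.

101/94

obs 1: x=7 → posterior Normal(4, 33/34)
obs 2: x=3/4 → posterior Normal(305/112, 33/56)
obs 3: x=3/4 → posterior Normal(13/6, 11/26)
obs 4: x=-5/2 → posterior Normal(57/50, 33/100)
obs 5: x=7 → posterior Normal(134/61, 33/122)
obs 6: x=-6 → posterior Normal(17/18, 11/48)
obs 7: x=3 → posterior Normal(101/83, 33/166)
obs 8: x=0 → posterior Normal(101/94, 33/188)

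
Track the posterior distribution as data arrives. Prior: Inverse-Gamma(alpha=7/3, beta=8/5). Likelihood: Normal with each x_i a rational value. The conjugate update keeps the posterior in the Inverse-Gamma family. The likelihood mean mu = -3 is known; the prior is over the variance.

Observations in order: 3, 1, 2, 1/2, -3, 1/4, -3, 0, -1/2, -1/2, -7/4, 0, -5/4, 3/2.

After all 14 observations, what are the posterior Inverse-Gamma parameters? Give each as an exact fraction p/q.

alpha=28/3, beta=12671/160

obs 1: x=3 → posterior Inverse-Gamma(17/6, 98/5)
obs 2: x=1 → posterior Inverse-Gamma(10/3, 138/5)
obs 3: x=2 → posterior Inverse-Gamma(23/6, 401/10)
obs 4: x=1/2 → posterior Inverse-Gamma(13/3, 1849/40)
obs 5: x=-3 → posterior Inverse-Gamma(29/6, 1849/40)
obs 6: x=1/4 → posterior Inverse-Gamma(16/3, 8241/160)
obs 7: x=-3 → posterior Inverse-Gamma(35/6, 8241/160)
obs 8: x=0 → posterior Inverse-Gamma(19/3, 8961/160)
obs 9: x=-1/2 → posterior Inverse-Gamma(41/6, 9461/160)
obs 10: x=-1/2 → posterior Inverse-Gamma(22/3, 9961/160)
obs 11: x=-7/4 → posterior Inverse-Gamma(47/6, 5043/80)
obs 12: x=0 → posterior Inverse-Gamma(25/3, 5403/80)
obs 13: x=-5/4 → posterior Inverse-Gamma(53/6, 11051/160)
obs 14: x=3/2 → posterior Inverse-Gamma(28/3, 12671/160)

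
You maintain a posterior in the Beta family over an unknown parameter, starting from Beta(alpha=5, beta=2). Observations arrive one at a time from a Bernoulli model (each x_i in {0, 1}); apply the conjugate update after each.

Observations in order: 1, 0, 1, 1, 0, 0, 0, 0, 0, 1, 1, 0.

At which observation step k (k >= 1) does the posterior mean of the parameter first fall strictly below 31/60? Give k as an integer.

k = 9

obs 1: x=1 → posterior Beta(6, 2)
obs 2: x=0 → posterior Beta(6, 3)
obs 3: x=1 → posterior Beta(7, 3)
obs 4: x=1 → posterior Beta(8, 3)
obs 5: x=0 → posterior Beta(8, 4)
obs 6: x=0 → posterior Beta(8, 5)
obs 7: x=0 → posterior Beta(8, 6)
obs 8: x=0 → posterior Beta(8, 7)
obs 9: x=0 → posterior Beta(8, 8)
obs 10: x=1 → posterior Beta(9, 8)
obs 11: x=1 → posterior Beta(10, 8)
obs 12: x=0 → posterior Beta(10, 9)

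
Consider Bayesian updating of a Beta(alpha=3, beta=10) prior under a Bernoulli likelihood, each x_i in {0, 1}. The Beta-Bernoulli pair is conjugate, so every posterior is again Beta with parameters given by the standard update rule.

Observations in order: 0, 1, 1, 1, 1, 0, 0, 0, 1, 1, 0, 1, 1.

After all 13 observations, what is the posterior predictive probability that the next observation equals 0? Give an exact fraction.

15/26

obs 1: x=0 → posterior Beta(3, 11)
obs 2: x=1 → posterior Beta(4, 11)
obs 3: x=1 → posterior Beta(5, 11)
obs 4: x=1 → posterior Beta(6, 11)
obs 5: x=1 → posterior Beta(7, 11)
obs 6: x=0 → posterior Beta(7, 12)
obs 7: x=0 → posterior Beta(7, 13)
obs 8: x=0 → posterior Beta(7, 14)
obs 9: x=1 → posterior Beta(8, 14)
obs 10: x=1 → posterior Beta(9, 14)
obs 11: x=0 → posterior Beta(9, 15)
obs 12: x=1 → posterior Beta(10, 15)
obs 13: x=1 → posterior Beta(11, 15)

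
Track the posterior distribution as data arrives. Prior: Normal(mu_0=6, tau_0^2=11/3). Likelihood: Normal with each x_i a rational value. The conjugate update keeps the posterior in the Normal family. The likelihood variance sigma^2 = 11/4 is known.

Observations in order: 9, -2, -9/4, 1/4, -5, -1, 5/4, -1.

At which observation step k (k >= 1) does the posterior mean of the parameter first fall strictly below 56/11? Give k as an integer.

obs 1: x=9 → posterior Normal(54/7, 11/7)
obs 2: x=-2 → posterior Normal(46/11, 1)
obs 3: x=-9/4 → posterior Normal(37/15, 11/15)
obs 4: x=1/4 → posterior Normal(2, 11/19)
obs 5: x=-5 → posterior Normal(18/23, 11/23)
obs 6: x=-1 → posterior Normal(14/27, 11/27)
obs 7: x=5/4 → posterior Normal(19/31, 11/31)
obs 8: x=-1 → posterior Normal(3/7, 11/35)

k = 2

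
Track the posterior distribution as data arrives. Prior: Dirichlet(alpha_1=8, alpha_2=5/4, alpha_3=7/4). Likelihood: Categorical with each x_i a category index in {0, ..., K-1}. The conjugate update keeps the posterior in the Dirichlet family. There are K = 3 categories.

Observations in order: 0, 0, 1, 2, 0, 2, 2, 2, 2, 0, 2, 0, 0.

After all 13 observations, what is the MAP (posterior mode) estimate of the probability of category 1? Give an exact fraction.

5/84

obs 1: x=0 → posterior Dirichlet(9, 5/4, 7/4)
obs 2: x=0 → posterior Dirichlet(10, 5/4, 7/4)
obs 3: x=1 → posterior Dirichlet(10, 9/4, 7/4)
obs 4: x=2 → posterior Dirichlet(10, 9/4, 11/4)
obs 5: x=0 → posterior Dirichlet(11, 9/4, 11/4)
obs 6: x=2 → posterior Dirichlet(11, 9/4, 15/4)
obs 7: x=2 → posterior Dirichlet(11, 9/4, 19/4)
obs 8: x=2 → posterior Dirichlet(11, 9/4, 23/4)
obs 9: x=2 → posterior Dirichlet(11, 9/4, 27/4)
obs 10: x=0 → posterior Dirichlet(12, 9/4, 27/4)
obs 11: x=2 → posterior Dirichlet(12, 9/4, 31/4)
obs 12: x=0 → posterior Dirichlet(13, 9/4, 31/4)
obs 13: x=0 → posterior Dirichlet(14, 9/4, 31/4)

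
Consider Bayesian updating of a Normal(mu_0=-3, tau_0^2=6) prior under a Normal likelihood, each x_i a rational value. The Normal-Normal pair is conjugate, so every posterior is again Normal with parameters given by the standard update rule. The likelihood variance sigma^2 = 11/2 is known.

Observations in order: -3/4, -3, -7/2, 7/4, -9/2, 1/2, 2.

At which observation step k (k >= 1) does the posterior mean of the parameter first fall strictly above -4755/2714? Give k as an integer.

obs 1: x=-3/4 → posterior Normal(-42/23, 66/23)
obs 2: x=-3 → posterior Normal(-78/35, 66/35)
obs 3: x=-7/2 → posterior Normal(-120/47, 66/47)
obs 4: x=7/4 → posterior Normal(-99/59, 66/59)
obs 5: x=-9/2 → posterior Normal(-153/71, 66/71)
obs 6: x=1/2 → posterior Normal(-147/83, 66/83)
obs 7: x=2 → posterior Normal(-123/95, 66/95)

k = 4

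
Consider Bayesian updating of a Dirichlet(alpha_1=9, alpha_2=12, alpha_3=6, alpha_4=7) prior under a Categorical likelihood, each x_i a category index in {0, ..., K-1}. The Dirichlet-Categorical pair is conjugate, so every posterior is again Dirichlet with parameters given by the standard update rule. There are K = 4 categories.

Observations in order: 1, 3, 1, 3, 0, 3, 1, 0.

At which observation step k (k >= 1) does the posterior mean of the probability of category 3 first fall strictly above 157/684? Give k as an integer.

obs 1: x=1 → posterior Dirichlet(9, 13, 6, 7)
obs 2: x=3 → posterior Dirichlet(9, 13, 6, 8)
obs 3: x=1 → posterior Dirichlet(9, 14, 6, 8)
obs 4: x=3 → posterior Dirichlet(9, 14, 6, 9)
obs 5: x=0 → posterior Dirichlet(10, 14, 6, 9)
obs 6: x=3 → posterior Dirichlet(10, 14, 6, 10)
obs 7: x=1 → posterior Dirichlet(10, 15, 6, 10)
obs 8: x=0 → posterior Dirichlet(11, 15, 6, 10)

k = 4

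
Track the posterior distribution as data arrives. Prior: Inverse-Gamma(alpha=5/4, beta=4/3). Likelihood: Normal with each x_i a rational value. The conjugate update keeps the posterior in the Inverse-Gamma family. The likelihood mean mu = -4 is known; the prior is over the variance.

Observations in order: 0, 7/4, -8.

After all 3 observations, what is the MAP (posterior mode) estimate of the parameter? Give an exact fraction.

obs 1: x=0 → posterior Inverse-Gamma(7/4, 28/3)
obs 2: x=7/4 → posterior Inverse-Gamma(9/4, 2483/96)
obs 3: x=-8 → posterior Inverse-Gamma(11/4, 3251/96)

3251/360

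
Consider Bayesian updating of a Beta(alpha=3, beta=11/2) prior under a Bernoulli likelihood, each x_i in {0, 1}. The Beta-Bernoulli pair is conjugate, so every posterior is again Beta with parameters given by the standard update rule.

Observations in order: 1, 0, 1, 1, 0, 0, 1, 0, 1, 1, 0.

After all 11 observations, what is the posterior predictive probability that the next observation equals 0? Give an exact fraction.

obs 1: x=1 → posterior Beta(4, 11/2)
obs 2: x=0 → posterior Beta(4, 13/2)
obs 3: x=1 → posterior Beta(5, 13/2)
obs 4: x=1 → posterior Beta(6, 13/2)
obs 5: x=0 → posterior Beta(6, 15/2)
obs 6: x=0 → posterior Beta(6, 17/2)
obs 7: x=1 → posterior Beta(7, 17/2)
obs 8: x=0 → posterior Beta(7, 19/2)
obs 9: x=1 → posterior Beta(8, 19/2)
obs 10: x=1 → posterior Beta(9, 19/2)
obs 11: x=0 → posterior Beta(9, 21/2)

7/13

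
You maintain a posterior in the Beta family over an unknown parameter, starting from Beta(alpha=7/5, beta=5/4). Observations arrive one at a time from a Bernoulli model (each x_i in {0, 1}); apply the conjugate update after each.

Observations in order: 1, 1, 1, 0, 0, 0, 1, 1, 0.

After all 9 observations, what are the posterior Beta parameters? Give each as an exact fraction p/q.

alpha=32/5, beta=21/4

obs 1: x=1 → posterior Beta(12/5, 5/4)
obs 2: x=1 → posterior Beta(17/5, 5/4)
obs 3: x=1 → posterior Beta(22/5, 5/4)
obs 4: x=0 → posterior Beta(22/5, 9/4)
obs 5: x=0 → posterior Beta(22/5, 13/4)
obs 6: x=0 → posterior Beta(22/5, 17/4)
obs 7: x=1 → posterior Beta(27/5, 17/4)
obs 8: x=1 → posterior Beta(32/5, 17/4)
obs 9: x=0 → posterior Beta(32/5, 21/4)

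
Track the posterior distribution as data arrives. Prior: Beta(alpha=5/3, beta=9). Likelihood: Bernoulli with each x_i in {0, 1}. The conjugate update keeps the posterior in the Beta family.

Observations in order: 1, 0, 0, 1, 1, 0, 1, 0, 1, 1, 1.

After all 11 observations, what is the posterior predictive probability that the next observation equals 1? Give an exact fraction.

2/5

obs 1: x=1 → posterior Beta(8/3, 9)
obs 2: x=0 → posterior Beta(8/3, 10)
obs 3: x=0 → posterior Beta(8/3, 11)
obs 4: x=1 → posterior Beta(11/3, 11)
obs 5: x=1 → posterior Beta(14/3, 11)
obs 6: x=0 → posterior Beta(14/3, 12)
obs 7: x=1 → posterior Beta(17/3, 12)
obs 8: x=0 → posterior Beta(17/3, 13)
obs 9: x=1 → posterior Beta(20/3, 13)
obs 10: x=1 → posterior Beta(23/3, 13)
obs 11: x=1 → posterior Beta(26/3, 13)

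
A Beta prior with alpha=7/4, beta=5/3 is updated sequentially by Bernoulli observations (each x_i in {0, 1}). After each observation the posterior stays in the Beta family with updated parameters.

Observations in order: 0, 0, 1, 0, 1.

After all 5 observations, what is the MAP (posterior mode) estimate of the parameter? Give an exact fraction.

3/7

obs 1: x=0 → posterior Beta(7/4, 8/3)
obs 2: x=0 → posterior Beta(7/4, 11/3)
obs 3: x=1 → posterior Beta(11/4, 11/3)
obs 4: x=0 → posterior Beta(11/4, 14/3)
obs 5: x=1 → posterior Beta(15/4, 14/3)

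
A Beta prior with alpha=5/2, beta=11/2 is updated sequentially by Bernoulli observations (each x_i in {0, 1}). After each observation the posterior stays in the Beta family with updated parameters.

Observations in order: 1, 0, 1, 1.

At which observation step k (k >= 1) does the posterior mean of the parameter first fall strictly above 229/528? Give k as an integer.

k = 4

obs 1: x=1 → posterior Beta(7/2, 11/2)
obs 2: x=0 → posterior Beta(7/2, 13/2)
obs 3: x=1 → posterior Beta(9/2, 13/2)
obs 4: x=1 → posterior Beta(11/2, 13/2)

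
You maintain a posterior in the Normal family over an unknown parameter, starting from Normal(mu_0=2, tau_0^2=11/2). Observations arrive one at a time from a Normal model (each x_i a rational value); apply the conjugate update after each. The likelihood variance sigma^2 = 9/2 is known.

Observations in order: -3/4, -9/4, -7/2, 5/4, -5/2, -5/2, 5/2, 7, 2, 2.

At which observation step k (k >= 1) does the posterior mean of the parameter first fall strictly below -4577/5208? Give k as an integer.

k = 3

obs 1: x=-3/4 → posterior Normal(39/80, 99/40)
obs 2: x=-9/4 → posterior Normal(-15/31, 99/62)
obs 3: x=-7/2 → posterior Normal(-107/84, 33/28)
obs 4: x=5/4 → posterior Normal(-3/4, 99/106)
obs 5: x=-5/2 → posterior Normal(-269/256, 99/128)
obs 6: x=-5/2 → posterior Normal(-379/300, 33/50)
obs 7: x=5/2 → posterior Normal(-269/344, 99/172)
obs 8: x=7 → posterior Normal(39/388, 99/194)
obs 9: x=2 → posterior Normal(127/432, 11/24)
obs 10: x=2 → posterior Normal(215/476, 99/238)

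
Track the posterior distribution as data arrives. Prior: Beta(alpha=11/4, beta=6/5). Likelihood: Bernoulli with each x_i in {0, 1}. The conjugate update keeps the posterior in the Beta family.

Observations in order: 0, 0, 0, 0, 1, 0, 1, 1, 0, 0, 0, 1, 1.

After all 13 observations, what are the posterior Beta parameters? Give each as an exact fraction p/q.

alpha=31/4, beta=46/5

obs 1: x=0 → posterior Beta(11/4, 11/5)
obs 2: x=0 → posterior Beta(11/4, 16/5)
obs 3: x=0 → posterior Beta(11/4, 21/5)
obs 4: x=0 → posterior Beta(11/4, 26/5)
obs 5: x=1 → posterior Beta(15/4, 26/5)
obs 6: x=0 → posterior Beta(15/4, 31/5)
obs 7: x=1 → posterior Beta(19/4, 31/5)
obs 8: x=1 → posterior Beta(23/4, 31/5)
obs 9: x=0 → posterior Beta(23/4, 36/5)
obs 10: x=0 → posterior Beta(23/4, 41/5)
obs 11: x=0 → posterior Beta(23/4, 46/5)
obs 12: x=1 → posterior Beta(27/4, 46/5)
obs 13: x=1 → posterior Beta(31/4, 46/5)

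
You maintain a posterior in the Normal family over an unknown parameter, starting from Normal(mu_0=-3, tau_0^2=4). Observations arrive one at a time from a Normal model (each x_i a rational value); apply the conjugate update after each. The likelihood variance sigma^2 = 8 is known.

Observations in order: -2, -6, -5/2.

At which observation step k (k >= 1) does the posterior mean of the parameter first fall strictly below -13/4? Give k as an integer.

k = 2

obs 1: x=-2 → posterior Normal(-8/3, 8/3)
obs 2: x=-6 → posterior Normal(-7/2, 2)
obs 3: x=-5/2 → posterior Normal(-33/10, 8/5)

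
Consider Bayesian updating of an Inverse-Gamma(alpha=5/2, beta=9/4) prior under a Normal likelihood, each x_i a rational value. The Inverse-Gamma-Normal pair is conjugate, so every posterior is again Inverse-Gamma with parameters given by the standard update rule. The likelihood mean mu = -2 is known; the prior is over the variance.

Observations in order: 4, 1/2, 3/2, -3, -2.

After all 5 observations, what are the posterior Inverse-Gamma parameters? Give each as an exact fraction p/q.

obs 1: x=4 → posterior Inverse-Gamma(3, 81/4)
obs 2: x=1/2 → posterior Inverse-Gamma(7/2, 187/8)
obs 3: x=3/2 → posterior Inverse-Gamma(4, 59/2)
obs 4: x=-3 → posterior Inverse-Gamma(9/2, 30)
obs 5: x=-2 → posterior Inverse-Gamma(5, 30)

alpha=5, beta=30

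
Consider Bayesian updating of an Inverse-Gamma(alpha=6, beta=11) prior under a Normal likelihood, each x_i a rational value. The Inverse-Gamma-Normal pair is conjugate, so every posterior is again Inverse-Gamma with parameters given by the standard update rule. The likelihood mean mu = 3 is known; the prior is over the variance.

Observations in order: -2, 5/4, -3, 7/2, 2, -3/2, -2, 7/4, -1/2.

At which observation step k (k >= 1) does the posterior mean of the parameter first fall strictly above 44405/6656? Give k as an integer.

k = 6

obs 1: x=-2 → posterior Inverse-Gamma(13/2, 47/2)
obs 2: x=5/4 → posterior Inverse-Gamma(7, 801/32)
obs 3: x=-3 → posterior Inverse-Gamma(15/2, 1377/32)
obs 4: x=7/2 → posterior Inverse-Gamma(8, 1381/32)
obs 5: x=2 → posterior Inverse-Gamma(17/2, 1397/32)
obs 6: x=-3/2 → posterior Inverse-Gamma(9, 1721/32)
obs 7: x=-2 → posterior Inverse-Gamma(19/2, 2121/32)
obs 8: x=7/4 → posterior Inverse-Gamma(10, 1073/16)
obs 9: x=-1/2 → posterior Inverse-Gamma(21/2, 1171/16)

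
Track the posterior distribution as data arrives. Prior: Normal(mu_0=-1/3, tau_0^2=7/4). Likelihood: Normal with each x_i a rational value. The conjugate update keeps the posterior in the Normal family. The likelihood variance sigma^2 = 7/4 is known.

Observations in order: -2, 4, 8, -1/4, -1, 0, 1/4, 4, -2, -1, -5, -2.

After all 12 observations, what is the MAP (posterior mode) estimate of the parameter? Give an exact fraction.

obs 1: x=-2 → posterior Normal(-7/6, 7/8)
obs 2: x=4 → posterior Normal(5/9, 7/12)
obs 3: x=8 → posterior Normal(29/12, 7/16)
obs 4: x=-1/4 → posterior Normal(113/60, 7/20)
obs 5: x=-1 → posterior Normal(101/72, 7/24)
obs 6: x=0 → posterior Normal(101/84, 1/4)
obs 7: x=1/4 → posterior Normal(13/12, 7/32)
obs 8: x=4 → posterior Normal(38/27, 7/36)
obs 9: x=-2 → posterior Normal(16/15, 7/40)
obs 10: x=-1 → posterior Normal(29/33, 7/44)
obs 11: x=-5 → posterior Normal(7/18, 7/48)
obs 12: x=-2 → posterior Normal(8/39, 7/52)

8/39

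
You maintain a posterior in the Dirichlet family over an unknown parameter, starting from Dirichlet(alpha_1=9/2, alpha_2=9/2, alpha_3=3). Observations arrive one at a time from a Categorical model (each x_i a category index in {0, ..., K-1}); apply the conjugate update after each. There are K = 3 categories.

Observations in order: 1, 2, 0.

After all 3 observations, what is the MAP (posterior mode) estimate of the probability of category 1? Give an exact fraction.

3/8

obs 1: x=1 → posterior Dirichlet(9/2, 11/2, 3)
obs 2: x=2 → posterior Dirichlet(9/2, 11/2, 4)
obs 3: x=0 → posterior Dirichlet(11/2, 11/2, 4)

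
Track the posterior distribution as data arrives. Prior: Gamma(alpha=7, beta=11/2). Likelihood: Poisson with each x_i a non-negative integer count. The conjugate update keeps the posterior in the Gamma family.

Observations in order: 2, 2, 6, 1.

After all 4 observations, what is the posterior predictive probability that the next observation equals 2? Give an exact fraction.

7913678622641254356495916/30913158827439060959688489

obs 1: x=2 → posterior Gamma(9, 13/2)
obs 2: x=2 → posterior Gamma(11, 15/2)
obs 3: x=6 → posterior Gamma(17, 17/2)
obs 4: x=1 → posterior Gamma(18, 19/2)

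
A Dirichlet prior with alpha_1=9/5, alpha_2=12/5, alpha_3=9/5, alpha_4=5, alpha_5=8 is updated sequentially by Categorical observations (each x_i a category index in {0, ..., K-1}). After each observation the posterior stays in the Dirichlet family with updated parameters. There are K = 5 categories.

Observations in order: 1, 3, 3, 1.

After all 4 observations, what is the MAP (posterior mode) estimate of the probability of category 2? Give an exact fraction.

obs 1: x=1 → posterior Dirichlet(9/5, 17/5, 9/5, 5, 8)
obs 2: x=3 → posterior Dirichlet(9/5, 17/5, 9/5, 6, 8)
obs 3: x=3 → posterior Dirichlet(9/5, 17/5, 9/5, 7, 8)
obs 4: x=1 → posterior Dirichlet(9/5, 22/5, 9/5, 7, 8)

2/45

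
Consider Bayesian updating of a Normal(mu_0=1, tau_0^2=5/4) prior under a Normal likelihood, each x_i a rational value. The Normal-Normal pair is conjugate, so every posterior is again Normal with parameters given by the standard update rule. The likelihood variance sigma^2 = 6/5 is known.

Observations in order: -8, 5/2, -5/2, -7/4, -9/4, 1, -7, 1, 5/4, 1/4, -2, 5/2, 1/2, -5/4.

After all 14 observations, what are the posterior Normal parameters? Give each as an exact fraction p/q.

obs 1: x=-8 → posterior Normal(-176/49, 30/49)
obs 2: x=5/2 → posterior Normal(-227/148, 15/37)
obs 3: x=-5/2 → posterior Normal(-16/9, 10/33)
obs 4: x=-7/4 → posterior Normal(-879/496, 15/62)
obs 5: x=-9/4 → posterior Normal(-276/149, 30/149)
obs 6: x=1 → posterior Normal(-251/174, 5/29)
obs 7: x=-7 → posterior Normal(-426/199, 30/199)
obs 8: x=1 → posterior Normal(-401/224, 15/112)
obs 9: x=5/4 → posterior Normal(-493/332, 10/83)
obs 10: x=1/4 → posterior Normal(-727/548, 15/137)
obs 11: x=-2 → posterior Normal(-827/598, 30/299)
obs 12: x=5/2 → posterior Normal(-13/12, 5/54)
obs 13: x=1/2 → posterior Normal(-677/698, 30/349)
obs 14: x=-5/4 → posterior Normal(-87/88, 15/187)

mu_0=-87/88, tau_0^2=15/187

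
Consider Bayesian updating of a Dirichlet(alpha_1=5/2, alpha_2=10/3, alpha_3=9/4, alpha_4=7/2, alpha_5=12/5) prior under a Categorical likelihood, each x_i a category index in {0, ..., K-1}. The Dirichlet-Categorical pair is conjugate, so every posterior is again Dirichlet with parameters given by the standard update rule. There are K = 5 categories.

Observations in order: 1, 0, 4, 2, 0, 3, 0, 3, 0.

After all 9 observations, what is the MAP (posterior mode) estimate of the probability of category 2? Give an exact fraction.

135/1079

obs 1: x=1 → posterior Dirichlet(5/2, 13/3, 9/4, 7/2, 12/5)
obs 2: x=0 → posterior Dirichlet(7/2, 13/3, 9/4, 7/2, 12/5)
obs 3: x=4 → posterior Dirichlet(7/2, 13/3, 9/4, 7/2, 17/5)
obs 4: x=2 → posterior Dirichlet(7/2, 13/3, 13/4, 7/2, 17/5)
obs 5: x=0 → posterior Dirichlet(9/2, 13/3, 13/4, 7/2, 17/5)
obs 6: x=3 → posterior Dirichlet(9/2, 13/3, 13/4, 9/2, 17/5)
obs 7: x=0 → posterior Dirichlet(11/2, 13/3, 13/4, 9/2, 17/5)
obs 8: x=3 → posterior Dirichlet(11/2, 13/3, 13/4, 11/2, 17/5)
obs 9: x=0 → posterior Dirichlet(13/2, 13/3, 13/4, 11/2, 17/5)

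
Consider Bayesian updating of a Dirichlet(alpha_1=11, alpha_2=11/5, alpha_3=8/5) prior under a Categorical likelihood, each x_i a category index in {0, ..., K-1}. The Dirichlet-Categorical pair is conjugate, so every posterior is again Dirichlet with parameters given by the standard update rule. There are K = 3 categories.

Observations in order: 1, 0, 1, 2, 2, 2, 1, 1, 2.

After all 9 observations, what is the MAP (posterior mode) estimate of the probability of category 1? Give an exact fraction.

1/4

obs 1: x=1 → posterior Dirichlet(11, 16/5, 8/5)
obs 2: x=0 → posterior Dirichlet(12, 16/5, 8/5)
obs 3: x=1 → posterior Dirichlet(12, 21/5, 8/5)
obs 4: x=2 → posterior Dirichlet(12, 21/5, 13/5)
obs 5: x=2 → posterior Dirichlet(12, 21/5, 18/5)
obs 6: x=2 → posterior Dirichlet(12, 21/5, 23/5)
obs 7: x=1 → posterior Dirichlet(12, 26/5, 23/5)
obs 8: x=1 → posterior Dirichlet(12, 31/5, 23/5)
obs 9: x=2 → posterior Dirichlet(12, 31/5, 28/5)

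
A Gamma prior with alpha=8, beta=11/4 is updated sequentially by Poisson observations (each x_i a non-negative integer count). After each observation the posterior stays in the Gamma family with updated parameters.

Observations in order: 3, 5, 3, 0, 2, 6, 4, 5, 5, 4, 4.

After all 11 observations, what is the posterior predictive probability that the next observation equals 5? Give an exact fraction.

55706512391649986693570966392159444670571571147125087215226812986657023429870605468750000000000/422677012039049823392189249582912168508183424511470863651731021473975132385500943781398124444361

obs 1: x=3 → posterior Gamma(11, 15/4)
obs 2: x=5 → posterior Gamma(16, 19/4)
obs 3: x=3 → posterior Gamma(19, 23/4)
obs 4: x=0 → posterior Gamma(19, 27/4)
obs 5: x=2 → posterior Gamma(21, 31/4)
obs 6: x=6 → posterior Gamma(27, 35/4)
obs 7: x=4 → posterior Gamma(31, 39/4)
obs 8: x=5 → posterior Gamma(36, 43/4)
obs 9: x=5 → posterior Gamma(41, 47/4)
obs 10: x=4 → posterior Gamma(45, 51/4)
obs 11: x=4 → posterior Gamma(49, 55/4)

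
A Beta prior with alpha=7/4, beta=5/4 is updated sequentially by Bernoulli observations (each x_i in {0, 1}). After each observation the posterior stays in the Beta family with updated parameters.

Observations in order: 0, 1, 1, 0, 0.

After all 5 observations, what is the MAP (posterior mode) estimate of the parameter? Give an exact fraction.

obs 1: x=0 → posterior Beta(7/4, 9/4)
obs 2: x=1 → posterior Beta(11/4, 9/4)
obs 3: x=1 → posterior Beta(15/4, 9/4)
obs 4: x=0 → posterior Beta(15/4, 13/4)
obs 5: x=0 → posterior Beta(15/4, 17/4)

11/24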